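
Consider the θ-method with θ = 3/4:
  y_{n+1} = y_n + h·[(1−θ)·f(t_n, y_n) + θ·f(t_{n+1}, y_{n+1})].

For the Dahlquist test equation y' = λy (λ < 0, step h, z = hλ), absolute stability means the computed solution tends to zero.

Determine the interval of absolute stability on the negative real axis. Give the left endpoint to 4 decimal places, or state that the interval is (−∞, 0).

interval (−∞, 0).

Test eqn y'=λy, z=hλ:
  y_{n+1} = y_n + z·[1/4·y_n + 3/4·y_{n+1}] ⇒ (1 − 3/4z)y_{n+1} = (1 + 1/4z)y_n
  R(z) = (1 + 1/4z)/(1 − 3/4z).

Solve |R(x)|<1 on ℝ⁻.
x=-0.82: |R|=0.4923
x=-2: |R|=0.2000
x=-10: |R|=0.1765
x=-100: |R|=0.3158
θ=3/4≥1/2 ⇒ |1+1/4x|<|1−3/4x| ∀x<0 ⇒ interval (−∞,0).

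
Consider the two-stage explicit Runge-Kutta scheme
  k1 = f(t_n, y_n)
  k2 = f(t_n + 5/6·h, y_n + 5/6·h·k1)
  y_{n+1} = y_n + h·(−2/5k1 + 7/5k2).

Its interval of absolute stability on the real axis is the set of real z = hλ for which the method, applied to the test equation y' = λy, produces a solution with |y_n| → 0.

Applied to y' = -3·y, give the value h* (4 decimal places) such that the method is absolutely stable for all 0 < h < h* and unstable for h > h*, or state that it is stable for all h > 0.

Set f=λy, z=hλ:
  k1=λy_n ⇒ h·k1=z·y_n;  k2=λ(1+5/6z)y_n ⇒ h·k2=z(1+5/6z)y_n
  y_{n+1}/y_n = 1 − 2/5z + 7/5z(1+5/6z) = 1 + z + 7/6z²
  ⇒ R(z) = 1 + z + 7/6z².

Find x<0 with |R(x)|<1.
x=-1.69: |R|=2.6421
R=1: x+7/6x²=0 ⇒ x=−6/7=-0.8571; min R=1−1/(4·7/6)=0.7857>−1
Confirm numerically:
  x=-0.765: |R|=0.91776 <1
  x=-0.362: |R|=0.79088 <1
  x=-0.358: |R|=0.79152 <1
  x=-1.116: |R|=1.33703 >1
  x=-1.073: |R|=1.27022 >1
Stable set (-0.8571, 0).

(-0.8571,0); λ=-3 ⇒ h* = (6/7)/3 = 0.2857.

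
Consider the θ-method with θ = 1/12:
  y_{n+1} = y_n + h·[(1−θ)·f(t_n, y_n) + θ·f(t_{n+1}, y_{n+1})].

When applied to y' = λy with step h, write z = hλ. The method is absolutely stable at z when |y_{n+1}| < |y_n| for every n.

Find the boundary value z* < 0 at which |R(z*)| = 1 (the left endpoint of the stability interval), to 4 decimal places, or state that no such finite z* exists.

z* = -2.4000.

Set f=λy, z=hλ:
  y_{n+1} = y_n + z·[11/12·y_n + 1/12·y_{n+1}] ⇒ (1 − 1/12z)y_{n+1} = (1 + 11/12z)y_n
  Hence R(z) = (1 + 11/12z)/(1 − 1/12z).

Boundary: |R(x)|=1, x<0.
x=-1.66: |R|=0.4583
R=−1: 1+11/12x = −1+1/12x ⇒ -5/6x=2 ⇒ x=2/(-5/6)=-2.4000
Confirm numerically:
  x=-1.972: |R|=0.69367 <1
  x=-1.689: |R|=0.48060 <1
  x=-1.356: |R|=0.21833 <1
  x=-1.058: |R|=0.02772 <1
  x=-2.888: |R|=1.32778 >1
  x=-2.561: |R|=1.11057 >1
Stable set (-2.4000, 0).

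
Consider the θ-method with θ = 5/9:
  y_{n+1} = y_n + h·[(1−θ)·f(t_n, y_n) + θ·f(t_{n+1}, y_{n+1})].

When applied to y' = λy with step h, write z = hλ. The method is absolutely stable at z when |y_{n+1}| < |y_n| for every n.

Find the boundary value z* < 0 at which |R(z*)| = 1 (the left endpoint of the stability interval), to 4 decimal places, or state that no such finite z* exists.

unbounded; (−∞, 0).

On y'=λy, z=hλ:
  y_{n+1} = y_n + z·[4/9·y_n + 5/9·y_{n+1}] ⇒ (1 − 5/9z)y_{n+1} = (1 + 4/9z)y_n
  R(z) = (1 + 4/9z)/(1 − 5/9z).

Need |R(x)|<1, x<0.
x=-0.99: |R|=0.3613
x=-2: |R|=0.0526
x=-10: |R|=0.5254
x=-100: |R|=0.7682
θ=5/9≥1/2 ⇒ |1+4/9x|<|1−5/9x| ∀x<0 ⇒ unbounded interval.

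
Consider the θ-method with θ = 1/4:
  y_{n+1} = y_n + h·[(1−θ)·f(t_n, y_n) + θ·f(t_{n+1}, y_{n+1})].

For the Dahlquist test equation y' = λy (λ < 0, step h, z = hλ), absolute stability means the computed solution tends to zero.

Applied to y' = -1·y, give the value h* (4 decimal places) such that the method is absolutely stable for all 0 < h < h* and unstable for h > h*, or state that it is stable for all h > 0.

Test eqn y'=λy, z=hλ:
  y_{n+1} = y_n + z·[3/4·y_n + 1/4·y_{n+1}] ⇒ (1 − 1/4z)y_{n+1} = (1 + 3/4z)y_n
  R(z) = (1 + 3/4z)/(1 − 1/4z).

Boundary: |R(x)|=1, x<0.
x=-0.77: |R|=0.3543
R=−1: 1+3/4x = −1+1/4x ⇒ -1/2x=2 ⇒ x=2/(-1/2)=-4.0000
Confirm numerically:
  x=-3.927: |R|=0.98158 <1
  x=-3.754: |R|=0.93655 <1
  x=-2.627: |R|=0.58563 <1
  x=-2.511: |R|=0.54262 <1
  x=-4.537: |R|=1.12581 >1
  x=-4.207: |R|=1.05044 >1
  x=-4.114: |R|=1.02810 >1
Interval (-4.0000, 0).

(-4.0000,0); λ=-1 ⇒ h* = (4)/1 = 4.0000.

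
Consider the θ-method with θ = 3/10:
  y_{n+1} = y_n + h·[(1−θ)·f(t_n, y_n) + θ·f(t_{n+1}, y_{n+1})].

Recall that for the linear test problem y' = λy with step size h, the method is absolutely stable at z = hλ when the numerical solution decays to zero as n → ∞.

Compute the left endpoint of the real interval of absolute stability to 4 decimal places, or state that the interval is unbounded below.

left endpoint -5.0000.

On y'=λy, z=hλ:
  y_{n+1} = y_n + z·[7/10·y_n + 3/10·y_{n+1}] ⇒ (1 − 3/10z)y_{n+1} = (1 + 7/10z)y_n
  R(z) = (1 + 7/10z)/(1 − 3/10z).

Boundary: |R(x)|=1, x<0.
x=-1.7: |R|=0.1258
R=−1: 1+7/10x = −1+3/10x ⇒ -2/5x=2 ⇒ x=2/(-2/5)=-5.0000
Confirm numerically:
  x=-4.657: |R|=0.94276 <1
  x=-4.306: |R|=0.87887 <1
  x=-4.142: |R|=0.84696 <1
  x=-5.566: |R|=1.08480 >1
  x=-5.066: |R|=1.01048 >1
Stable set (-5.0000, 0).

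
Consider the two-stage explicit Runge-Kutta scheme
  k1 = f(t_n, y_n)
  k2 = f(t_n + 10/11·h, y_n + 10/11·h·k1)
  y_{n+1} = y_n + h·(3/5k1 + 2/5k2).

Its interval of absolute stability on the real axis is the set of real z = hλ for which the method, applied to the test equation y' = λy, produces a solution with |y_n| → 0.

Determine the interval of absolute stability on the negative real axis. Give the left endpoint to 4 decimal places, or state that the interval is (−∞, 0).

On y'=λy, z=hλ:
  k1=λy_n ⇒ h·k1=z·y_n;  k2=λ(1+10/11z)y_n ⇒ h·k2=z(1+10/11z)y_n
  y_{n+1}/y_n = 1 + 3/5z + 2/5z(1+10/11z) = 1 + z + 4/11z²
  so R(z) = 1 + z + 4/11z².

Solve |R(x)|<1 on ℝ⁻.
x=-1.37: |R|=0.3125
R=1: x+4/11x²=0 ⇒ x=−11/4=-2.7500; min R=1−1/(4·4/11)=0.3125>−1
Confirm numerically:
  x=-2.372: |R|=0.67396 <1
  x=-2.356: |R|=0.66245 <1
  x=-2.183: |R|=0.54991 <1
  x=-1.590: |R|=0.32931 <1
  x=-3.278: |R|=1.62938 >1
  x=-2.864: |R|=1.11873 >1
Stable set (-2.7500, 0).

(-2.7500, 0).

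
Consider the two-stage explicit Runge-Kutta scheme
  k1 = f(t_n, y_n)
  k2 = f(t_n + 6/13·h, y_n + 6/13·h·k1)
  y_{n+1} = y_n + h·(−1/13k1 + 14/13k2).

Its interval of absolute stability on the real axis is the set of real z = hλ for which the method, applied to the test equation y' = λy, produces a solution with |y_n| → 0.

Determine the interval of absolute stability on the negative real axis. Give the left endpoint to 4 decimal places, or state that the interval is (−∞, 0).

z∈(-2.0119,0).

With y'=λy (z=hλ):
  k1=λy_n ⇒ h·k1=z·y_n;  k2=λ(1+6/13z)y_n ⇒ h·k2=z(1+6/13z)y_n
  y_{n+1}/y_n = 1 − 1/13z + 14/13z(1+6/13z) = 1 + z + 84/169z²
  R(z) = 1 + z + 84/169z².

Solve |R(x)|<1 on ℝ⁻.
x=-1.47: |R|=0.6041
R=1: x+84/169x²=0 ⇒ x=−169/84=-2.0119; min R=1−1/(4·84/169)=0.4970>−1
Confirm numerically:
  x=-1.739: |R|=0.76411 <1
  x=-1.489: |R|=0.61300 <1
  x=-1.431: |R|=0.58682 <1
  x=-0.834: |R|=0.51172 <1
  x=-2.494: |R|=1.59762 >1
  x=-2.246: |R|=1.26133 >1
So |R|<1 on (-2.0119, 0).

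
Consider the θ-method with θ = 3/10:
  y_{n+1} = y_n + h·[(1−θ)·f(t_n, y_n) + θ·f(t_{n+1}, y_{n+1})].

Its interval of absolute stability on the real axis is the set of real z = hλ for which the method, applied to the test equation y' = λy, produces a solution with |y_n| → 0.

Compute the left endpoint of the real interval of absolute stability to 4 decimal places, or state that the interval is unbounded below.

z* = -5.0000.

With y'=λy (z=hλ):
  y_{n+1} = y_n + z·[7/10·y_n + 3/10·y_{n+1}] ⇒ (1 − 3/10z)y_{n+1} = (1 + 7/10z)y_n
  Hence R(z) = (1 + 7/10z)/(1 − 3/10z).

Solve |R(x)|<1 on ℝ⁻.
x=-1.4: |R|=0.0141
R=−1: 1+7/10x = −1+3/10x ⇒ -2/5x=2 ⇒ x=2/(-2/5)=-5.0000
Confirm numerically:
  x=-4.052: |R|=0.82885 <1
  x=-3.963: |R|=0.81050 <1
  x=-2.374: |R|=0.38652 <1
  x=-5.372: |R|=1.05698 >1
  x=-5.115: |R|=1.01815 >1
Interval (-5.0000, 0).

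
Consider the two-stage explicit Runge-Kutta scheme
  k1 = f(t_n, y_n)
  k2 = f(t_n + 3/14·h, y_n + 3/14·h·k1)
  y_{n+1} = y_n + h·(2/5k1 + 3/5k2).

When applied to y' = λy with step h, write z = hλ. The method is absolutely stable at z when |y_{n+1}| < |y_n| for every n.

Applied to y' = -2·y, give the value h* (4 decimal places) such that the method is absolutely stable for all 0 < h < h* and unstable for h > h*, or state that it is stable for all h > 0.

Test eqn y'=λy, z=hλ:
  k1=λy_n ⇒ h·k1=z·y_n;  k2=λ(1+3/14z)y_n ⇒ h·k2=z(1+3/14z)y_n
  y_{n+1}/y_n = 1 + 2/5z + 3/5z(1+3/14z) = 1 + z + 9/70z²
  Hence R(z) = 1 + z + 9/70z².

Need |R(x)|<1, x<0.
x=-1: |R|=0.1286
R=1: x+9/70x²=0 ⇒ x=−70/9=-7.7778; min R=1−1/(4·9/70)=-0.9444>−1
Confirm numerically:
  x=-6.502: |R|=0.06651 <1
  x=-4.801: |R|=0.83748 <1
  x=-3.336: |R|=0.90514 <1
  x=-8.230: |R|=1.47852 >1
  x=-7.943: |R|=1.16873 >1
Interval (-7.7778, 0).

(-7.7778,0); λ=-2 ⇒ h* = (70/9)/2 = 3.8889.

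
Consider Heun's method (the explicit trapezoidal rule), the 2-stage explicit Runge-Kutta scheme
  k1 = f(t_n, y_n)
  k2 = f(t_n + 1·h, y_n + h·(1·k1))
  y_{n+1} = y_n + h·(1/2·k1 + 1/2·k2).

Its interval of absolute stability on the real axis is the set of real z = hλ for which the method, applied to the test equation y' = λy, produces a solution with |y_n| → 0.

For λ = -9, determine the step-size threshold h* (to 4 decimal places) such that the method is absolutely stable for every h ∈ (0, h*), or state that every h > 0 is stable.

On y'=λy, z=hλ:
  order 2, 2-stage ⇒ R(z)=1+z+z^2/2
  (e.g. R(-0.67)=0.55445, |R|=0.55445)

Find x<0 with |R(x)|<1.
x=-0.67: |R|=0.5544
|R(-2.29)|=1.3321 |R(-0.94)|=0.5018
Bisect:
  x_lo=-2.4786 |R|=1.5931  x_hi=-0.2477 |R|=0.7830
  mid=-1.36315 |R|=0.56594 →hi
  mid=-1.92088 |R|=0.92401 →hi
  mid=-2.19974 |R|=1.21969 →lo
  mid=-2.06031 |R|=1.06213 →lo
  mid=-1.99059 |R|=0.99064 →hi
  mid=-2.02545 |R|=1.02578 →lo
  mid=-2.00802 |R|=1.00806 →lo
  mid=-1.99931 |R|=0.99931 →hi
  mid=-2.00367 |R|=1.00367 →lo
  ...
  [-2.00013,-1.99999] ⇒ x*=-2.0000
Interval (-2.0000, 0).

(-2.0000,0); λ=-9 ⇒ h* = 0.2222.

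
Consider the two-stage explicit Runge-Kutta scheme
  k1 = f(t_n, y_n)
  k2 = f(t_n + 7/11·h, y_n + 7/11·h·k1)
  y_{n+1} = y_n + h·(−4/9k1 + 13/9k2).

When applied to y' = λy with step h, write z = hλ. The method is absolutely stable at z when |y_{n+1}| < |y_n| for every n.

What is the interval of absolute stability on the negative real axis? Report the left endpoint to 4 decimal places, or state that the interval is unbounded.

Test eqn y'=λy, z=hλ:
  k1=λy_n ⇒ h·k1=z·y_n;  k2=λ(1+7/11z)y_n ⇒ h·k2=z(1+7/11z)y_n
  y_{n+1}/y_n = 1 − 4/9z + 13/9z(1+7/11z) = 1 + z + 91/99z²
  Hence R(z) = 1 + z + 91/99z².

Solve |R(x)|<1 on ℝ⁻.
x=-1.42: |R|=1.4335
R=1: x+91/99x²=0 ⇒ x=−99/91=-1.0879; min R=1−1/(4·91/99)=0.7280>−1
Confirm numerically:
  x=-0.904: |R|=0.84718 <1
  x=-0.724: |R|=0.75782 <1
  x=-0.524: |R|=0.72839 <1
  x=-0.508: |R|=0.72921 <1
  x=-1.617: |R|=1.78640 >1
  x=-1.408: |R|=1.41426 >1
  x=-1.288: |R|=1.23689 >1
So |R|<1 on (-1.0879, 0).

z∈(-1.0879,0).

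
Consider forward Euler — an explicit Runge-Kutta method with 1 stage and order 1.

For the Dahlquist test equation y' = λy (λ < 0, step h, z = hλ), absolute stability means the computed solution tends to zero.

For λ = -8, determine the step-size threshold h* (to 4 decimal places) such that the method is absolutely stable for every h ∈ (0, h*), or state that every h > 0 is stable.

On y'=λy, z=hλ:
  order 1, 1-stage ⇒ R(z)=1+z
  (e.g. R(-1.12)=-0.12000, |R|=0.12000)

Find x<0 with |R(x)|<1.
x=-1.12: |R|=0.1200
|R(-2.22)|=1.2200 |R(-1.96)|=0.9600 |R(-1.5)|=0.5000
Bisect:
  x_lo=-2.7830 |R|=1.7830  x_hi=-0.3054 |R|=0.6946
  mid=-1.54422 |R|=0.54422 →hi
  mid=-2.16362 |R|=1.16362 →lo
  mid=-1.85392 |R|=0.85392 →hi
  mid=-2.00877 |R|=1.00877 →lo
  mid=-1.93134 |R|=0.93134 →hi
  mid=-1.97006 |R|=0.97006 →hi
  mid=-1.98941 |R|=0.98941 →hi
  mid=-1.99909 |R|=0.99909 →hi
  ...
  [-2.00015,-2.00000] ⇒ x*=-2.0000
Interval (-2.0000, 0).

(-2.0000,0); λ=-8 ⇒ h* = 0.2500.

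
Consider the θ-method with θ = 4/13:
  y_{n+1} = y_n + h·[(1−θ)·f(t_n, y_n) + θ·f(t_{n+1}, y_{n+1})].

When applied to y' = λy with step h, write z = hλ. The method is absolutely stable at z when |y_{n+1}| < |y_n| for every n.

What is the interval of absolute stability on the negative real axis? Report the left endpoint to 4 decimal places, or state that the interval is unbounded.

(-5.2000, 0).

Test eqn y'=λy, z=hλ:
  y_{n+1} = y_n + z·[9/13·y_n + 4/13·y_{n+1}] ⇒ (1 − 4/13z)y_{n+1} = (1 + 9/13z)y_n
  ⇒ R(z) = (1 + 9/13z)/(1 − 4/13z).

Find x<0 with |R(x)|<1.
x=-1.03: |R|=0.2179
R=−1: 1+9/13x = −1+4/13x ⇒ -5/13x=2 ⇒ x=2/(-5/13)=-5.2000
Confirm numerically:
  x=-4.586: |R|=0.90205 <1
  x=-4.139: |R|=0.82051 <1
  x=-3.524: |R|=0.69073 <1
  x=-2.240: |R|=0.32605 <1
  x=-5.748: |R|=1.07613 >1
  x=-5.596: |R|=1.05596 >1
  x=-5.348: |R|=1.02152 >1
Stable set (-5.2000, 0).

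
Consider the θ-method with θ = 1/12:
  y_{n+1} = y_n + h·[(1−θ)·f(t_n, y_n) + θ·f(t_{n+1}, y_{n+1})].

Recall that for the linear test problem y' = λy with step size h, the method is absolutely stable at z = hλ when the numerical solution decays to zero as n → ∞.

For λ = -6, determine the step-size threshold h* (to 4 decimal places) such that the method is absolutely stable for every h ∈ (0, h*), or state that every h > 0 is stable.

(-2.4000,0); λ=-6 ⇒ h* = (12/5)/6 = 0.4000.

With y'=λy (z=hλ):
  y_{n+1} = y_n + z·[11/12·y_n + 1/12·y_{n+1}] ⇒ (1 − 1/12z)y_{n+1} = (1 + 11/12z)y_n
  R(z) = (1 + 11/12z)/(1 − 1/12z).

Find x<0 with |R(x)|<1.
x=-0.47: |R|=0.5477
R=−1: 1+11/12x = −1+1/12x ⇒ -5/6x=2 ⇒ x=2/(-5/6)=-2.4000
Confirm numerically:
  x=-2.226: |R|=0.87769 <1
  x=-1.389: |R|=0.24490 <1
  x=-0.982: |R|=0.09228 <1
  x=-2.620: |R|=1.15048 >1
  x=-2.441: |R|=1.02839 >1
Stable set (-2.4000, 0).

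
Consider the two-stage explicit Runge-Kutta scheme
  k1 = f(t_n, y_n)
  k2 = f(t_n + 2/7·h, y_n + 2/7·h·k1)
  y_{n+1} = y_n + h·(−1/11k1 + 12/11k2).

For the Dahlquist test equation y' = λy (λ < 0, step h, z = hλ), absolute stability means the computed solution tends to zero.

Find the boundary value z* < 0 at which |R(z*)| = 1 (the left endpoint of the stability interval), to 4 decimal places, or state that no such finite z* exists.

z* = -3.2083.

Set f=λy, z=hλ:
  k1=λy_n ⇒ h·k1=z·y_n;  k2=λ(1+2/7z)y_n ⇒ h·k2=z(1+2/7z)y_n
  y_{n+1}/y_n = 1 − 1/11z + 12/11z(1+2/7z) = 1 + z + 24/77z²
  ⇒ R(z) = 1 + z + 24/77z².

Find x<0 with |R(x)|<1.
x=-0.75: |R|=0.4253
R=1: x+24/77x²=0 ⇒ x=−77/24=-3.2083; min R=1−1/(4·24/77)=0.1979>−1
Confirm numerically:
  x=-3.179: |R|=0.97093 <1
  x=-2.322: |R|=0.35852 <1
  x=-1.416: |R|=0.20895 <1
  x=-3.674: |R|=1.53325 >1
  x=-3.400: |R|=1.20312 >1
  x=-3.368: |R|=1.16761 >1
Interval (-3.2083, 0).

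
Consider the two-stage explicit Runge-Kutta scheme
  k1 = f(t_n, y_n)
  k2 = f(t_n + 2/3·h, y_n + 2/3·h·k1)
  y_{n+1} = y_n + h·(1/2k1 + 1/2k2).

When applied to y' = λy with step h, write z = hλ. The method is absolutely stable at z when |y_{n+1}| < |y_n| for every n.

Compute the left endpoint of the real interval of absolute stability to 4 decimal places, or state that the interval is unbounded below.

Test eqn y'=λy, z=hλ:
  k1=λy_n ⇒ h·k1=z·y_n;  k2=λ(1+2/3z)y_n ⇒ h·k2=z(1+2/3z)y_n
  y_{n+1}/y_n = 1 + 1/2z + 1/2z(1+2/3z) = 1 + z + 1/3z²
  Hence R(z) = 1 + z + 1/3z².

Need |R(x)|<1, x<0.
x=-1.77: |R|=0.2743
R=1: x+1/3x²=0 ⇒ x=−3=-3.0000; min R=1−1/(4·1/3)=0.2500>−1
Confirm numerically:
  x=-2.699: |R|=0.72920 <1
  x=-2.024: |R|=0.34153 <1
  x=-1.705: |R|=0.26401 <1
  x=-3.441: |R|=1.50583 >1
  x=-3.395: |R|=1.44701 >1
  x=-3.126: |R|=1.13129 >1
Stable set (-3.0000, 0).

z* = -3.0000.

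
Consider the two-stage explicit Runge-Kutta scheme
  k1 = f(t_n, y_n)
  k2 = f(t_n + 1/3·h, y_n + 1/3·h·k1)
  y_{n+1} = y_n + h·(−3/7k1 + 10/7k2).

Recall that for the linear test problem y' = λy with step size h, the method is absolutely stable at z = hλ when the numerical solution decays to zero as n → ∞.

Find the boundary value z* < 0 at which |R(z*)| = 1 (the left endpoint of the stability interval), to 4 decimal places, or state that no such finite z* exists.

left endpoint -2.1000.

On y'=λy, z=hλ:
  k1=λy_n ⇒ h·k1=z·y_n;  k2=λ(1+1/3z)y_n ⇒ h·k2=z(1+1/3z)y_n
  y_{n+1}/y_n = 1 − 3/7z + 10/7z(1+1/3z) = 1 + z + 10/21z²
  R(z) = 1 + z + 10/21z².

Need |R(x)|<1, x<0.
x=-1.35: |R|=0.5179
R=1: x+10/21x²=0 ⇒ x=−21/10=-2.1000; min R=1−1/(4·10/21)=0.4750>−1
Confirm numerically:
  x=-1.594: |R|=0.61592 <1
  x=-1.421: |R|=0.54054 <1
  x=-0.919: |R|=0.48317 <1
  x=-2.603: |R|=1.62348 >1
  x=-2.212: |R|=1.11797 >1
So |R|<1 on (-2.1000, 0).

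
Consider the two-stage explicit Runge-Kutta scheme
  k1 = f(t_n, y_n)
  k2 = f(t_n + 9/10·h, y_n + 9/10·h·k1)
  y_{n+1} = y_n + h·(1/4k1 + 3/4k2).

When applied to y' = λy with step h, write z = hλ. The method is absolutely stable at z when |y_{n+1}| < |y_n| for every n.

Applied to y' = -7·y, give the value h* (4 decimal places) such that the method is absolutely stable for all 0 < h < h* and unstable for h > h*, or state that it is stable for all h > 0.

With y'=λy (z=hλ):
  k1=λy_n ⇒ h·k1=z·y_n;  k2=λ(1+9/10z)y_n ⇒ h·k2=z(1+9/10z)y_n
  y_{n+1}/y_n = 1 + 1/4z + 3/4z(1+9/10z) = 1 + z + 27/40z²
  R(z) = 1 + z + 27/40z².

Find x<0 with |R(x)|<1.
x=-1.07: |R|=0.7028
R=1: x+27/40x²=0 ⇒ x=−40/27=-1.4815; min R=1−1/(4·27/40)=0.6296>−1
Confirm numerically:
  x=-1.336: |R|=0.86880 <1
  x=-1.231: |R|=0.79187 <1
  x=-0.999: |R|=0.67465 <1
  x=-2.072: |R|=1.82590 >1
  x=-1.548: |R|=1.06951 >1
Stable set (-1.4815, 0).

(-1.4815,0); λ=-7 ⇒ h* = (40/27)/7 = 0.2116.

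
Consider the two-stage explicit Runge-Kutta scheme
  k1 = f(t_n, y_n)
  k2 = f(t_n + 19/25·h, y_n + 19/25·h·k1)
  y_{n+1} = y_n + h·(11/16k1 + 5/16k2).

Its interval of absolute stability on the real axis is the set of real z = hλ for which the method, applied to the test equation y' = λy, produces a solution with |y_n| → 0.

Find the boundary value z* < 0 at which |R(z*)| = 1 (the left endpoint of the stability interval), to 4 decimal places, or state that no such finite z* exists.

z* = -4.2105.

With y'=λy (z=hλ):
  k1=λy_n ⇒ h·k1=z·y_n;  k2=λ(1+19/25z)y_n ⇒ h·k2=z(1+19/25z)y_n
  y_{n+1}/y_n = 1 + 11/16z + 5/16z(1+19/25z) = 1 + z + 19/80z²
  Hence R(z) = 1 + z + 19/80z².

Boundary: |R(x)|=1, x<0.
x=-1.52: |R|=0.0287
R=1: x+19/80x²=0 ⇒ x=−80/19=-4.2105; min R=1−1/(4·19/80)=-0.0526>−1
Confirm numerically:
  x=-3.738: |R|=0.58050 <1
  x=-2.405: |R|=0.03129 <1
  x=-1.690: |R|=0.01168 <1
  x=-4.565: |R|=1.38432 >1
  x=-4.281: |R|=1.07165 >1
Stable set (-4.2105, 0).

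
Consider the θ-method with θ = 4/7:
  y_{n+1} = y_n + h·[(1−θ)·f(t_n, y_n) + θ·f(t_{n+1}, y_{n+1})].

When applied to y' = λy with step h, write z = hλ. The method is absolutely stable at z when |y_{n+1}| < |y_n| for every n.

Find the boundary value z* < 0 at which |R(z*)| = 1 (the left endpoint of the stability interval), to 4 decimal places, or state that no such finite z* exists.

(−∞, 0) — no finite endpoint.

With y'=λy (z=hλ):
  y_{n+1} = y_n + z·[3/7·y_n + 4/7·y_{n+1}] ⇒ (1 − 4/7z)y_{n+1} = (1 + 3/7z)y_n
  so R(z) = (1 + 3/7z)/(1 − 4/7z).

Boundary: |R(x)|=1, x<0.
x=-0.6: |R|=0.5532
x=-2: |R|=0.0667
x=-10: |R|=0.4894
x=-100: |R|=0.7199
θ=4/7≥1/2 ⇒ |1+3/7x|<|1−4/7x| ∀x<0 ⇒ interval (−∞,0).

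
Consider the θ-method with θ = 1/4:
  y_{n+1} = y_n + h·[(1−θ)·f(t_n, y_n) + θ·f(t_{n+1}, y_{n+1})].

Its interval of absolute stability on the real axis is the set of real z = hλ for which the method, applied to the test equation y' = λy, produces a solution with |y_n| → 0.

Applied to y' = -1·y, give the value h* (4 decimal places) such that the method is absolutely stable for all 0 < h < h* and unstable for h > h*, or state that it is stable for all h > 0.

On y'=λy, z=hλ:
  y_{n+1} = y_n + z·[3/4·y_n + 1/4·y_{n+1}] ⇒ (1 − 1/4z)y_{n+1} = (1 + 3/4z)y_n
  R(z) = (1 + 3/4z)/(1 − 1/4z).

Boundary: |R(x)|=1, x<0.
x=-1.06: |R|=0.1621
R=−1: 1+3/4x = −1+1/4x ⇒ -1/2x=2 ⇒ x=2/(-1/2)=-4.0000
Confirm numerically:
  x=-3.971: |R|=0.99272 <1
  x=-2.813: |R|=0.65155 <1
  x=-1.694: |R|=0.19002 <1
  x=-4.451: |R|=1.10673 >1
  x=-4.246: |R|=1.05967 >1
So |R|<1 on (-4.0000, 0).

(-4.0000,0); λ=-1 ⇒ h* = (4)/1 = 4.0000.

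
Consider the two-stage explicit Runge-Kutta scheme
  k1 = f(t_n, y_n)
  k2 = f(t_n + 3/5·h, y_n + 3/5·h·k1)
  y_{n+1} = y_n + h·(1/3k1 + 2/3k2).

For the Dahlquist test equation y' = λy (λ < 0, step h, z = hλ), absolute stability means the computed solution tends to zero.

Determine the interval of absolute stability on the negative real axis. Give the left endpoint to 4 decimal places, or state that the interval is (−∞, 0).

z∈(-2.5000,0).

Set f=λy, z=hλ:
  k1=λy_n ⇒ h·k1=z·y_n;  k2=λ(1+3/5z)y_n ⇒ h·k2=z(1+3/5z)y_n
  y_{n+1}/y_n = 1 + 1/3z + 2/3z(1+3/5z) = 1 + z + 2/5z²
  Hence R(z) = 1 + z + 2/5z².

Solve |R(x)|<1 on ℝ⁻.
x=-0.44: |R|=0.6374
R=1: x+2/5x²=0 ⇒ x=−5/2=-2.5000; min R=1−1/(4·2/5)=0.3750>−1
Confirm numerically:
  x=-2.218: |R|=0.74981 <1
  x=-2.044: |R|=0.62717 <1
  x=-1.771: |R|=0.48358 <1
  x=-1.570: |R|=0.41596 <1
  x=-3.006: |R|=1.60841 >1
  x=-2.673: |R|=1.18497 >1
Stable set (-2.5000, 0).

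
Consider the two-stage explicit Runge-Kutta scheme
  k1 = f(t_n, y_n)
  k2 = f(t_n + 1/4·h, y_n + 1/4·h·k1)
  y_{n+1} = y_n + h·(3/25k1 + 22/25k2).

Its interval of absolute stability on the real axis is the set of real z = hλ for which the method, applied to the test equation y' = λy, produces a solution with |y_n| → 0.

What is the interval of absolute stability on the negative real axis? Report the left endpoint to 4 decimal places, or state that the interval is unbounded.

Test eqn y'=λy, z=hλ:
  k1=λy_n ⇒ h·k1=z·y_n;  k2=λ(1+1/4z)y_n ⇒ h·k2=z(1+1/4z)y_n
  y_{n+1}/y_n = 1 + 3/25z + 22/25z(1+1/4z) = 1 + z + 11/50z²
  Hence R(z) = 1 + z + 11/50z².

Solve |R(x)|<1 on ℝ⁻.
x=-1.56: |R|=0.0246
R=1: x+11/50x²=0 ⇒ x=−50/11=-4.5455; min R=1−1/(4·11/50)=-0.1364>−1
Confirm numerically:
  x=-4.272: |R|=0.74300 <1
  x=-4.158: |R|=0.64557 <1
  x=-4.149: |R|=0.63812 <1
  x=-2.526: |R|=0.12225 <1
  x=-4.996: |R|=1.49520 >1
  x=-4.972: |R|=1.46657 >1
Stable set (-4.5455, 0).

(-4.5455, 0).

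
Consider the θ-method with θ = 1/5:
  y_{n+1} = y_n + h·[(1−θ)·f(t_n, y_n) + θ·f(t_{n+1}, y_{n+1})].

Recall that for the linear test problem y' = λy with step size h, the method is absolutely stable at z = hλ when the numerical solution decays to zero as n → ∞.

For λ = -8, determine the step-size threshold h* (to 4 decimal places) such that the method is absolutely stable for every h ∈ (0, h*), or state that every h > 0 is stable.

Set f=λy, z=hλ:
  y_{n+1} = y_n + z·[4/5·y_n + 1/5·y_{n+1}] ⇒ (1 − 1/5z)y_{n+1} = (1 + 4/5z)y_n
  R(z) = (1 + 4/5z)/(1 − 1/5z).

Boundary: |R(x)|=1, x<0.
x=-1.03: |R|=0.1459
R=−1: 1+4/5x = −1+1/5x ⇒ -3/5x=2 ⇒ x=2/(-3/5)=-3.3333
Confirm numerically:
  x=-2.733: |R|=0.76710 <1
  x=-1.602: |R|=0.21327 <1
  x=-1.429: |R|=0.11137 <1
  x=-3.798: |R|=1.15845 >1
  x=-3.570: |R|=1.08285 >1
  x=-3.406: |R|=1.02593 >1
Stable set (-3.3333, 0).

(-3.3333,0); λ=-8 ⇒ h* = (10/3)/8 = 0.4167.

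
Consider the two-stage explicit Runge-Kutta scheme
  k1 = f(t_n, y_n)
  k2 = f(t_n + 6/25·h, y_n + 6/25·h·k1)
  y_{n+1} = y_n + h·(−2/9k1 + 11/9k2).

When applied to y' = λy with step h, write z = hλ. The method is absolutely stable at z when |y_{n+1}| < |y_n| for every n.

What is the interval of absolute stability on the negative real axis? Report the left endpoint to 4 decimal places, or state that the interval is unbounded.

Test eqn y'=λy, z=hλ:
  k1=λy_n ⇒ h·k1=z·y_n;  k2=λ(1+6/25z)y_n ⇒ h·k2=z(1+6/25z)y_n
  y_{n+1}/y_n = 1 − 2/9z + 11/9z(1+6/25z) = 1 + z + 22/75z²
  so R(z) = 1 + z + 22/75z².

Find x<0 with |R(x)|<1.
x=-0.52: |R|=0.5593
R=1: x+22/75x²=0 ⇒ x=−75/22=-3.4091; min R=1−1/(4·22/75)=0.1477>−1
Confirm numerically:
  x=-3.008: |R|=0.64610 <1
  x=-2.215: |R|=0.22416 <1
  x=-1.497: |R|=0.16036 <1
  x=-3.918: |R|=1.58488 >1
  x=-3.909: |R|=1.57322 >1
  x=-3.869: |R|=1.52195 >1
Stable set (-3.4091, 0).

(-3.4091, 0).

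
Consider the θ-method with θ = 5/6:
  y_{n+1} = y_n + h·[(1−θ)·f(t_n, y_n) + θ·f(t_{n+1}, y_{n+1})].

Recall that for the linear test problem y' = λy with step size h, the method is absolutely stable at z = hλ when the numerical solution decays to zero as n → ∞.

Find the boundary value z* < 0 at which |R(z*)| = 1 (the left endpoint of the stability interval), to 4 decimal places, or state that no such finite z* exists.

unbounded; (−∞, 0).

Set f=λy, z=hλ:
  y_{n+1} = y_n + z·[1/6·y_n + 5/6·y_{n+1}] ⇒ (1 − 5/6z)y_{n+1} = (1 + 1/6z)y_n
  R(z) = (1 + 1/6z)/(1 − 5/6z).

Find x<0 with |R(x)|<1.
x=-0.55: |R|=0.6229
x=-2: |R|=0.2500
x=-10: |R|=0.0714
x=-100: |R|=0.1858
θ=5/6≥1/2 ⇒ |1+1/6x|<|1−5/6x| ∀x<0 ⇒ unbounded interval.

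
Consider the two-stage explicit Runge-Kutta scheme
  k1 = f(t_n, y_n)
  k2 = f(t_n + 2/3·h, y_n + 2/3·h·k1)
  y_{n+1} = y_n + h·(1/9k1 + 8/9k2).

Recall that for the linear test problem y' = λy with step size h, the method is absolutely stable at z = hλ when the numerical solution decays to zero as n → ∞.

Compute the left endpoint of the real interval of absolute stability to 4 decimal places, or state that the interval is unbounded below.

z* = -1.6875.

With y'=λy (z=hλ):
  k1=λy_n ⇒ h·k1=z·y_n;  k2=λ(1+2/3z)y_n ⇒ h·k2=z(1+2/3z)y_n
  y_{n+1}/y_n = 1 + 1/9z + 8/9z(1+2/3z) = 1 + z + 16/27z²
  ⇒ R(z) = 1 + z + 16/27z².

Solve |R(x)|<1 on ℝ⁻.
x=-0.8: |R|=0.5793
R=1: x+16/27x²=0 ⇒ x=−27/16=-1.6875; min R=1−1/(4·16/27)=0.5781>−1
Confirm numerically:
  x=-1.662: |R|=0.97489 <1
  x=-1.351: |R|=0.73060 <1
  x=-0.723: |R|=0.58677 <1
  x=-2.085: |R|=1.49113 >1
  x=-2.014: |R|=1.38967 >1
  x=-1.793: |R|=1.11210 >1
Interval (-1.6875, 0).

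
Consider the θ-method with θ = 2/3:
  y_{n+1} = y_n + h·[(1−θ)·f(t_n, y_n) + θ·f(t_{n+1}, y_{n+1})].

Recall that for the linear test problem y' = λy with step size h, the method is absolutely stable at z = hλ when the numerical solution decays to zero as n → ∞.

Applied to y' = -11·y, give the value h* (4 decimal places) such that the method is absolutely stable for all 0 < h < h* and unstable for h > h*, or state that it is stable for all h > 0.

Set f=λy, z=hλ:
  y_{n+1} = y_n + z·[1/3·y_n + 2/3·y_{n+1}] ⇒ (1 − 2/3z)y_{n+1} = (1 + 1/3z)y_n
  Hence R(z) = (1 + 1/3z)/(1 − 2/3z).

Need |R(x)|<1, x<0.
x=-0.56: |R|=0.5922
x=-2: |R|=0.1429
x=-10: |R|=0.3043
x=-100: |R|=0.4778
θ=2/3≥1/2 ⇒ |1+1/3x|<|1−2/3x| ∀x<0 ⇒ unbounded interval.

(−∞, 0) — no finite endpoint. Any h>0 works for λ=-11.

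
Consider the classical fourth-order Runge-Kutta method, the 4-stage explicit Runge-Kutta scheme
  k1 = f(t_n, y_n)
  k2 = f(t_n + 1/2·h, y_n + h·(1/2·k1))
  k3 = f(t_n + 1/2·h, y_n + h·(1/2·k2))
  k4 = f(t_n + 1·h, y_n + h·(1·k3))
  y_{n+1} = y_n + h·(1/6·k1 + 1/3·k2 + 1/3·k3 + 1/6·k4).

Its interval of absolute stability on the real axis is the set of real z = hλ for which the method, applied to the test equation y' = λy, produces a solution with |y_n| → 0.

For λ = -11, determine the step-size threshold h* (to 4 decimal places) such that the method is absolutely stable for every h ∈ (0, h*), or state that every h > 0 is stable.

(-2.7853,0); λ=-11 ⇒ h* = 0.2532.

Test eqn y'=λy, z=hλ:
  order 4, 4-stage ⇒ R(z)=1+z+z^2/2+z^3/6+z^4/24
  (e.g. R(-1.64)=0.27106, |R|=0.27106)

Solve |R(x)|<1 on ℝ⁻.
x=-1.64: |R|=0.2711
|R(-2.03)|=0.3438 |R(-1.77)|=0.2812 |R(-1.74)|=0.2777
Bisect:
  x_lo=-3.5897 |R|=3.0626  x_hi=-0.2013 |R|=0.8176
  mid=-1.89554 |R|=0.30378 →hi
  mid=-2.74263 |R|=0.93757 →hi
  mid=-3.16618 |R|=1.74345 →lo
  mid=-2.95441 |R|=1.28639 →lo
  mid=-2.84852 |R|=1.09959 →lo
  mid=-2.79558 |R|=1.01562 →lo
  mid=-2.76911 |R|=0.97587 →hi
  mid=-2.78234 |R|=0.99556 →hi
  mid=-2.78896 |R|=1.00554 →lo
  ...
  [-2.78544,-2.78524] ⇒ x*=-2.7853
Interval (-2.7853, 0).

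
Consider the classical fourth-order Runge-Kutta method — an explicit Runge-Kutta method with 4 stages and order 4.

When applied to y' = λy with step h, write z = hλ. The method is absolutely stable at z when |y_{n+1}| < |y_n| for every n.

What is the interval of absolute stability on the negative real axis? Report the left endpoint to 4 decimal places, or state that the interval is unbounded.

Set f=λy, z=hλ:
  order 4, 4-stage ⇒ R(z)=1+z+z^2/2+z^3/6+z^4/24
  (e.g. R(-0.33)=0.71895, |R|=0.71895)

Find x<0 with |R(x)|<1.
x=-0.33: |R|=0.7190
|R(-2.47)|=0.6198 |R(-1.89)|=0.3025 |R(-1.74)|=0.2777
Bisect:
  x_lo=-3.5796 |R|=3.0238  x_hi=-0.2459 |R|=0.7820
  mid=-1.91276 |R|=0.30795 →hi
  mid=-2.74619 |R|=0.94263 →hi
  mid=-3.16290 |R|=1.73545 →lo
  mid=-2.95455 |R|=1.28665 →lo
  mid=-2.85037 |R|=1.10263 →lo
  mid=-2.79828 |R|=1.01976 →lo
  mid=-2.77224 |R|=0.98049 →hi
  mid=-2.78526 |R|=0.99995 →hi
  ...
  [-2.78546,-2.78526] ⇒ x*=-2.7853
Stable set (-2.7853, 0).

(-2.7853, 0).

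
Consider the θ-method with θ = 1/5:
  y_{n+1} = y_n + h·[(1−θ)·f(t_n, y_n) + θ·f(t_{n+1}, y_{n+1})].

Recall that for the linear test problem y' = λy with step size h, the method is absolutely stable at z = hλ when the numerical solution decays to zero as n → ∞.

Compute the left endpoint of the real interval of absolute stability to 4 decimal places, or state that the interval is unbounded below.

left endpoint -3.3333.

Test eqn y'=λy, z=hλ:
  y_{n+1} = y_n + z·[4/5·y_n + 1/5·y_{n+1}] ⇒ (1 − 1/5z)y_{n+1} = (1 + 4/5z)y_n
  Hence R(z) = (1 + 4/5z)/(1 − 1/5z).

Find x<0 with |R(x)|<1.
x=-1.75: |R|=0.2963
R=−1: 1+4/5x = −1+1/5x ⇒ -3/5x=2 ⇒ x=2/(-3/5)=-3.3333
Confirm numerically:
  x=-3.243: |R|=0.96712 <1
  x=-1.808: |R|=0.32785 <1
  x=-1.590: |R|=0.20637 <1
  x=-3.670: |R|=1.11649 >1
  x=-3.520: |R|=1.06573 >1
Interval (-3.3333, 0).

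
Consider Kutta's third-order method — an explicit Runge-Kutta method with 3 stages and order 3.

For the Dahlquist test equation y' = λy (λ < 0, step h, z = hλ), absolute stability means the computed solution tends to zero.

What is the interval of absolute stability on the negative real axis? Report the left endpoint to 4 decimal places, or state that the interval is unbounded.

(-2.5127, 0).

Set f=λy, z=hλ:
  order 3, 3-stage ⇒ R(z)=1+z+z^2/2+z^3/6
  (e.g. R(-1.15)=0.25777, |R|=0.25777)

Solve |R(x)|<1 on ℝ⁻.
x=-1.15: |R|=0.2578
|R(-2.83)|=1.6031 |R(-1.75)|=0.1120 |R(-1.66)|=0.0446
Bisect:
  x_lo=-2.9633 |R|=1.9097  x_hi=-0.2837 |R|=0.7527
  mid=-1.62354 |R|=0.01884 →hi
  mid=-2.29344 |R|=0.67403 →hi
  mid=-2.62838 |R|=1.20051 →lo
  mid=-2.46091 |R|=0.91678 →hi
  mid=-2.54465 |R|=1.05323 →lo
  mid=-2.50278 |R|=0.98369 →hi
  mid=-2.52371 |R|=1.01812 →lo
  mid=-2.51325 |R|=1.00082 →lo
  mid=-2.50801 |R|=0.99223 →hi
  ...
  [-2.51275,-2.51259] ⇒ x*=-2.5127
Interval (-2.5127, 0).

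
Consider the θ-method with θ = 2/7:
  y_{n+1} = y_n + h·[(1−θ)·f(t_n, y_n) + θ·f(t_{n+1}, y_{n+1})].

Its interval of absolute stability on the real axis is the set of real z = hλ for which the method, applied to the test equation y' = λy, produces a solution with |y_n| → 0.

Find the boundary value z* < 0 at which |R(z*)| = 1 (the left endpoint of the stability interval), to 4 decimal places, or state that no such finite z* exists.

With y'=λy (z=hλ):
  y_{n+1} = y_n + z·[5/7·y_n + 2/7·y_{n+1}] ⇒ (1 − 2/7z)y_{n+1} = (1 + 5/7z)y_n
  R(z) = (1 + 5/7z)/(1 − 2/7z).

Find x<0 with |R(x)|<1.
x=-1.61: |R|=0.1027
R=−1: 1+5/7x = −1+2/7x ⇒ -3/7x=2 ⇒ x=2/(-3/7)=-4.6667
Confirm numerically:
  x=-4.515: |R|=0.97162 <1
  x=-3.871: |R|=0.83808 <1
  x=-2.775: |R|=0.54781 <1
  x=-5.073: |R|=1.07110 >1
  x=-4.779: |R|=1.02035 >1
So |R|<1 on (-4.6667, 0).

left endpoint -4.6667.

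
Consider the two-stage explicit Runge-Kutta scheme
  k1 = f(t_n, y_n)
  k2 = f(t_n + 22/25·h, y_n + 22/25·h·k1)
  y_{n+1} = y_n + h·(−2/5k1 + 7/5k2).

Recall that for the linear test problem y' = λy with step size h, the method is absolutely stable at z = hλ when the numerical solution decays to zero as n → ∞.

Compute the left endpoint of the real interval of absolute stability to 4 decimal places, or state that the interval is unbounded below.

Test eqn y'=λy, z=hλ:
  k1=λy_n ⇒ h·k1=z·y_n;  k2=λ(1+22/25z)y_n ⇒ h·k2=z(1+22/25z)y_n
  y_{n+1}/y_n = 1 − 2/5z + 7/5z(1+22/25z) = 1 + z + 154/125z²
  ⇒ R(z) = 1 + z + 154/125z².

Need |R(x)|<1, x<0.
x=-0.73: |R|=0.9265
R=1: x+154/125x²=0 ⇒ x=−125/154=-0.8117; min R=1−1/(4·154/125)=0.7971>−1
Confirm numerically:
  x=-0.720: |R|=0.91867 <1
  x=-0.628: |R|=0.85788 <1
  x=-0.490: |R|=0.80580 <1
  x=-0.397: |R|=0.79717 <1
  x=-1.093: |R|=1.37881 >1
  x=-0.996: |R|=1.22616 >1
  x=-0.984: |R|=1.20889 >1
Interval (-0.8117, 0).

z* = -0.8117.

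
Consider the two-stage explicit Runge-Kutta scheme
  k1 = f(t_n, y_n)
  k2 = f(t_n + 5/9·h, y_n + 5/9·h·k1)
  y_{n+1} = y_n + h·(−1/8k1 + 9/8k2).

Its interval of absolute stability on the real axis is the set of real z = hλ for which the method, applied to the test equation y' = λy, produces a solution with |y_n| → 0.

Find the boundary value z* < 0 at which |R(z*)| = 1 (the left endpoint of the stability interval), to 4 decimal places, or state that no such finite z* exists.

On y'=λy, z=hλ:
  k1=λy_n ⇒ h·k1=z·y_n;  k2=λ(1+5/9z)y_n ⇒ h·k2=z(1+5/9z)y_n
  y_{n+1}/y_n = 1 − 1/8z + 9/8z(1+5/9z) = 1 + z + 5/8z²
  so R(z) = 1 + z + 5/8z².

Need |R(x)|<1, x<0.
x=-1.62: |R|=1.0203
R=1: x+5/8x²=0 ⇒ x=−8/5=-1.6000; min R=1−1/(4·5/8)=0.6000>−1
Confirm numerically:
  x=-1.402: |R|=0.82650 <1
  x=-1.141: |R|=0.67268 <1
  x=-0.980: |R|=0.62025 <1
  x=-2.046: |R|=1.57032 >1
  x=-2.012: |R|=1.51809 >1
  x=-1.968: |R|=1.45264 >1
Interval (-1.6000, 0).

left endpoint -1.6000.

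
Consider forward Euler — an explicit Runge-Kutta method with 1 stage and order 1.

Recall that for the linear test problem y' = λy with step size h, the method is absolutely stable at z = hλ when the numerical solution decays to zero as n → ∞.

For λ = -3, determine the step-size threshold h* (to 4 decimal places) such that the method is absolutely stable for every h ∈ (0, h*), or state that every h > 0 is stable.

On y'=λy, z=hλ:
  order 1, 1-stage ⇒ R(z)=1+z
  (e.g. R(-1.55)=-0.55000, |R|=0.55000)

Solve |R(x)|<1 on ℝ⁻.
x=-1.55: |R|=0.5500
|R(-1.86)|=0.8600 |R(-1.49)|=0.4900 |R(-0.83)|=0.1700
Bisect:
  x_lo=-2.4894 |R|=1.4894  x_hi=-0.3719 |R|=0.6281
  mid=-1.43064 |R|=0.43064 →hi
  mid=-1.96000 |R|=0.96000 →hi
  mid=-2.22468 |R|=1.22468 →lo
  mid=-2.09234 |R|=1.09234 →lo
  mid=-2.02617 |R|=1.02617 →lo
  mid=-1.99308 |R|=0.99308 →hi
  mid=-2.00962 |R|=1.00962 →lo
  mid=-2.00135 |R|=1.00135 →lo
  mid=-1.99722 |R|=0.99722 →hi
  ...
  [-2.00006,-1.99993] ⇒ x*=-2.0000
Interval (-2.0000, 0).

(-2.0000,0); λ=-3 ⇒ h* = 0.6667.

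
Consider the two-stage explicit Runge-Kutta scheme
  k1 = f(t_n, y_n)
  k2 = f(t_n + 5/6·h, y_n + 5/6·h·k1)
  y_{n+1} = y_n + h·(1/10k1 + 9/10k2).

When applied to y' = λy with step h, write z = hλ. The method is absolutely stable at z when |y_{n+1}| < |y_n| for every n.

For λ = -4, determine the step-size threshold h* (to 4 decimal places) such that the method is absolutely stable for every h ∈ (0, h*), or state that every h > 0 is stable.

(-1.3333,0); λ=-4 ⇒ h* = (4/3)/4 = 0.3333.

With y'=λy (z=hλ):
  k1=λy_n ⇒ h·k1=z·y_n;  k2=λ(1+5/6z)y_n ⇒ h·k2=z(1+5/6z)y_n
  y_{n+1}/y_n = 1 + 1/10z + 9/10z(1+5/6z) = 1 + z + 3/4z²
  so R(z) = 1 + z + 3/4z².

Solve |R(x)|<1 on ℝ⁻.
x=-1.21: |R|=0.8881
R=1: x+3/4x²=0 ⇒ x=−4/3=-1.3333; min R=1−1/(4·3/4)=0.6667>−1
Confirm numerically:
  x=-1.262: |R|=0.93248 <1
  x=-1.233: |R|=0.90722 <1
  x=-0.712: |R|=0.66821 <1
  x=-0.534: |R|=0.67987 <1
  x=-1.632: |R|=1.36557 >1
  x=-1.497: |R|=1.18376 >1
Interval (-1.3333, 0).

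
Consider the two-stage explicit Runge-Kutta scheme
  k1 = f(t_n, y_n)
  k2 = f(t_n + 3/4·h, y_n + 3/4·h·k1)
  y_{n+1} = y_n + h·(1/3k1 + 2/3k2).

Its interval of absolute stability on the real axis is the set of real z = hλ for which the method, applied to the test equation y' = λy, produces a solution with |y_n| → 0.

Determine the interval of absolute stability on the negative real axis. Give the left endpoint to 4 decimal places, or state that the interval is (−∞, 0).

z∈(-2.0000,0).

On y'=λy, z=hλ:
  k1=λy_n ⇒ h·k1=z·y_n;  k2=λ(1+3/4z)y_n ⇒ h·k2=z(1+3/4z)y_n
  y_{n+1}/y_n = 1 + 1/3z + 2/3z(1+3/4z) = 1 + z + 1/2z²
  Hence R(z) = 1 + z + 1/2z².

Find x<0 with |R(x)|<1.
x=-0.61: |R|=0.5760
R=1: x+1/2x²=0 ⇒ x=−2=-2.0000; min R=1−1/(4·1/2)=0.5000>−1
Confirm numerically:
  x=-1.932: |R|=0.93431 <1
  x=-1.801: |R|=0.82080 <1
  x=-1.302: |R|=0.54560 <1
  x=-2.417: |R|=1.50394 >1
  x=-2.413: |R|=1.49828 >1
So |R|<1 on (-2.0000, 0).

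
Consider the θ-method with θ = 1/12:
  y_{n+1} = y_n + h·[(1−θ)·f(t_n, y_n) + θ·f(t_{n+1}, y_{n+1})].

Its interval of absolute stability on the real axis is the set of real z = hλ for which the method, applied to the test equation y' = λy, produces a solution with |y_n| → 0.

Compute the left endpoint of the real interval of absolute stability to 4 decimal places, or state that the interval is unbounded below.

left endpoint -2.4000.

Test eqn y'=λy, z=hλ:
  y_{n+1} = y_n + z·[11/12·y_n + 1/12·y_{n+1}] ⇒ (1 − 1/12z)y_{n+1} = (1 + 11/12z)y_n
  R(z) = (1 + 11/12z)/(1 − 1/12z).

Boundary: |R(x)|=1, x<0.
x=-1.02: |R|=0.0599
R=−1: 1+11/12x = −1+1/12x ⇒ -5/6x=2 ⇒ x=2/(-5/6)=-2.4000
Confirm numerically:
  x=-2.236: |R|=0.88480 <1
  x=-2.041: |R|=0.74432 <1
  x=-1.381: |R|=0.23847 <1
  x=-2.994: |R|=1.39616 >1
  x=-2.519: |R|=1.08196 >1
Interval (-2.4000, 0).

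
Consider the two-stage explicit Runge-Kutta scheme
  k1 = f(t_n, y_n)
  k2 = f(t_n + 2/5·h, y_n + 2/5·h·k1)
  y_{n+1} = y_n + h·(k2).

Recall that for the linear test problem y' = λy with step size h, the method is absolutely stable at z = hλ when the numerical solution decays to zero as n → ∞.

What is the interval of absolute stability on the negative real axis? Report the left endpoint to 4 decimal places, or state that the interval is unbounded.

Test eqn y'=λy, z=hλ:
  k1=λy_n ⇒ h·k1=z·y_n;  k2=λ(1+2/5z)y_n ⇒ h·k2=z(1+2/5z)y_n
  y_{n+1}/y_n = 1 + z(1+2/5z) = 1 + z + 2/5z²
  ⇒ R(z) = 1 + z + 2/5z².

Boundary: |R(x)|=1, x<0.
x=-1.47: |R|=0.3944
R=1: x+2/5x²=0 ⇒ x=−5/2=-2.5000; min R=1−1/(4·2/5)=0.3750>−1
Confirm numerically:
  x=-1.744: |R|=0.47261 <1
  x=-1.387: |R|=0.38251 <1
  x=-1.126: |R|=0.38115 <1
  x=-2.987: |R|=1.58187 >1
  x=-2.884: |R|=1.44298 >1
  x=-2.773: |R|=1.30281 >1
Interval (-2.5000, 0).

(-2.5000, 0).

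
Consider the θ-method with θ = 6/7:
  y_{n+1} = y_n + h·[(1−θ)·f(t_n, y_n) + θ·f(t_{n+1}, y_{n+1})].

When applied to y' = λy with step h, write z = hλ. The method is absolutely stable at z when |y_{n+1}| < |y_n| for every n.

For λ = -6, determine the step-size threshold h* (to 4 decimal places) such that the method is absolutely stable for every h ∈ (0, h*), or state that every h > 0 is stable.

On y'=λy, z=hλ:
  y_{n+1} = y_n + z·[1/7·y_n + 6/7·y_{n+1}] ⇒ (1 − 6/7z)y_{n+1} = (1 + 1/7z)y_n
  so R(z) = (1 + 1/7z)/(1 − 6/7z).

Solve |R(x)|<1 on ℝ⁻.
x=-0.6: |R|=0.6038
x=-2: |R|=0.2632
x=-10: |R|=0.0448
x=-100: |R|=0.1532
θ=6/7≥1/2 ⇒ |1+1/7x|<|1−6/7x| ∀x<0 ⇒ stable on all of ℝ⁻.

interval (−∞, 0). Any h>0 works for λ=-6.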